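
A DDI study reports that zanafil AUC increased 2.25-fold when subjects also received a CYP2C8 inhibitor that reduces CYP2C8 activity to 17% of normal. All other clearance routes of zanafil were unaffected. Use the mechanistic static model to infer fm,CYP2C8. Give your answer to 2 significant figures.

0.67

Write x for the fraction cleared via CYP2C8. The observed AUC change means clearance fell to 1/2.25 = 0.4444 of baseline.
Only the CYP2C8 route changed, so 0.4444 = x·0.17 + (1 − x), giving x = 0.67.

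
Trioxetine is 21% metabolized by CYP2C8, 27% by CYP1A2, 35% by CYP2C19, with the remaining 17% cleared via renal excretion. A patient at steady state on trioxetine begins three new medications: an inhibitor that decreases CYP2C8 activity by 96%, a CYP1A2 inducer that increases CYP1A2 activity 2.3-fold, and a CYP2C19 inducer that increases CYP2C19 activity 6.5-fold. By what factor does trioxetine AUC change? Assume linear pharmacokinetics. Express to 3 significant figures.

0.325

The CYP2C8 pathway (21% of clearance) falls to 0.04× activity: 0.21 × 0.04 = 0.0084.
The CYP1A2 pathway (27% of clearance) is boosted to 2.3× activity: 0.27 × 2.3 = 0.621.
The CYP2C19 pathway (35% of clearance) is boosted to 6.5× activity: 0.35 × 6.5 = 2.275.
Non-CYP routes (17%) are unchanged.
CL_new/CL_old = 0.0084 + 0.621 + 2.275 + 0.17 = 3.0744.
Net AUC ratio = 1 / 3.0744 = 0.325.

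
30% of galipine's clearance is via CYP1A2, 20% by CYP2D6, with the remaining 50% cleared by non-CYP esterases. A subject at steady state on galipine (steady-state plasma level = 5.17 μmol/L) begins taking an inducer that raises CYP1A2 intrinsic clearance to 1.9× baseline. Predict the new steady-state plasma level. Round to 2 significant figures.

4.1 μmol/L

The CYP1A2 pathway (30% of clearance) rises to 1.9× activity: 0.3 × 1.9 = 0.57.
CYP2D6 (20%) and the residual 50% are unaffected.
New clearance relative to baseline: 0.57 + 0.2 + 0.5 = 1.27.
With dosing unchanged, steady-state plasma level scales as 1/CL: 5.17 / 1.27 = 4.1 μmol/L.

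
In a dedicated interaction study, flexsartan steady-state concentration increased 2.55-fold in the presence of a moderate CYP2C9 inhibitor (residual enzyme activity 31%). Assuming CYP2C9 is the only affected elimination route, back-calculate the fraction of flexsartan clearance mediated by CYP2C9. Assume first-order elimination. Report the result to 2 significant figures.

Call the CYP2C9 fraction fm. After the interaction, CL_new/CL_old = fm × 0.31 + (1 − fm).
Steady-state concentration ratio = 1 / (new CL fraction), so new CL fraction = 1 / 2.55 = 0.3922.
fm × 0.31 + 1 − fm = 0.3922  ⇒  fm × (0.31 − 1) = −0.6078  ⇒  fm = 0.88.

0.88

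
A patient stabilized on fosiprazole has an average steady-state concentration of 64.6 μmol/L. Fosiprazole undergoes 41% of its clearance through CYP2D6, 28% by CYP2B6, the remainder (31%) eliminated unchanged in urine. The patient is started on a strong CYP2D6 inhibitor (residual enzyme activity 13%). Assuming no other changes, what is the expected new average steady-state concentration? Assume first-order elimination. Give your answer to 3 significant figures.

CYP2D6: 0.41 × 0.13 = 0.0533
CYP2B6: 0.28 (unchanged)
Other: 0.31 (unchanged)
CL_new/CL_old = 0.0533 + 0.28 + 0.31 = 0.6433.
Average steady-state concentration ∝ 1/CL, so new value = 64.6 / 0.6433 = 100 μmol/L.

100 μmol/L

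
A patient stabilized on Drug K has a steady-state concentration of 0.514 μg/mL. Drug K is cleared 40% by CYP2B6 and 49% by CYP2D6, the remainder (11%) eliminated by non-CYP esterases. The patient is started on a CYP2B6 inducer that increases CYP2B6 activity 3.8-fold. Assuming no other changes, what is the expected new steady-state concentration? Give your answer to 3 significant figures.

CYP2B6: 0.4 × 3.8 = 1.52
CYP2D6: 0.49 (unchanged)
Other: 0.11 (unchanged)
Relative clearance = 1.52 + 0.49 + 0.11 = 2.12.
With dosing unchanged, steady-state concentration scales as 1/CL: 0.514 / 2.12 = 0.242 μg/mL.

0.242 μg/mL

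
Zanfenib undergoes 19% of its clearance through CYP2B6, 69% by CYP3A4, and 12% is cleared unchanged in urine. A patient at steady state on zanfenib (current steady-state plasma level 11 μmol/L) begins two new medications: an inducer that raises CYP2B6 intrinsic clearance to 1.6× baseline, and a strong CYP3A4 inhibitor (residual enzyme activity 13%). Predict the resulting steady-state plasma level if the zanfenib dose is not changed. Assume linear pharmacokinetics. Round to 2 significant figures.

21 μmol/L

The CYP2B6 pathway (19% of clearance) rises to 1.6× activity: 0.19 × 1.6 = 0.304.
The CYP3A4 pathway (69% of clearance) drops to 0.13× activity: 0.69 × 0.13 = 0.0897.
The remaining 12% of clearance is unaffected.
New clearance relative to baseline: 0.304 + 0.0897 + 0.12 = 0.5137.
New steady-state plasma level = 11 / 0.5137 = 21 μmol/L (concentration scales inversely with clearance).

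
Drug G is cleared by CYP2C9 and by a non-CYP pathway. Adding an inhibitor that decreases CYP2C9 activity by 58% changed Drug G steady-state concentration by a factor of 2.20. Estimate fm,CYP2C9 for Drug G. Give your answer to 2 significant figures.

0.94

Write x for the fraction cleared via CYP2C9. The observed steady-state concentration change means clearance fell to 1/2.20 = 0.4545 of baseline.
Setting x·0.42 + (1 − x) = 0.4545 and solving: x = (0.4545 − 1)/(0.42 − 1) = 0.94.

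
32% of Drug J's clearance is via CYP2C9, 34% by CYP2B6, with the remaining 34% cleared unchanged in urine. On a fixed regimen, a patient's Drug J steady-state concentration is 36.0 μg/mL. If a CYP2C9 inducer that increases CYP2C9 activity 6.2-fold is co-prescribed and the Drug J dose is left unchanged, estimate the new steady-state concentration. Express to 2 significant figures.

The CYP2C9 pathway (32% of clearance) rises to 6.2× activity: 0.32 × 6.2 = 1.984.
CYP2B6 (34%) and the residual 34% are unaffected.
Relative clearance = 1.984 + 0.34 + 0.34 = 2.664.
With dosing unchanged, steady-state concentration scales as 1/CL: 36.0 / 2.664 = 14 μg/mL.

14 μg/mL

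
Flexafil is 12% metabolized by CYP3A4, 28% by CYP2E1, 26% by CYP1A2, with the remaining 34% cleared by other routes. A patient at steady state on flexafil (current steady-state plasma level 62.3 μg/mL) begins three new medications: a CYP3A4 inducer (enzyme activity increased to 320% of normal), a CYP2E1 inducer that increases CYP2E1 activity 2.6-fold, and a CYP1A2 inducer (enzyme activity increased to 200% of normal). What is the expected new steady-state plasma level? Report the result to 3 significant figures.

The CYP3A4 pathway (12% of clearance) is boosted to 3.2× activity: 0.12 × 3.2 = 0.384.
The CYP2E1 pathway (28% of clearance) is boosted to 2.6× activity: 0.28 × 2.6 = 0.728.
The CYP1A2 pathway (26% of clearance) is boosted to 2× activity: 0.26 × 2 = 0.52.
Non-CYP routes (34%) are unchanged.
Relative clearance = 0.384 + 0.728 + 0.52 + 0.34 = 1.972.
Dividing the baseline by the relative clearance: 62.3 / 1.972 = 31.6 μg/mL.

31.6 μg/mL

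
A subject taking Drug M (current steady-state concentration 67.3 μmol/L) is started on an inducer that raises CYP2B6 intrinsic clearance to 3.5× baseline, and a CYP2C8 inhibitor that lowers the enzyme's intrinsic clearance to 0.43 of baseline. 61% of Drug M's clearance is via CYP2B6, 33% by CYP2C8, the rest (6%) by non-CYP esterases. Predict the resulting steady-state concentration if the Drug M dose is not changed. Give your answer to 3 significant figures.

28.8 μmol/L

CYP2B6: 0.61 × 3.5 = 2.135
CYP2C8: 0.33 × 0.43 = 0.1419
Other: 0.06 (unchanged)
CL_new/CL_old = 2.135 + 0.1419 + 0.06 = 2.3369.
Steady-state concentration ∝ 1/CL: new value = 67.3 / 2.3369 = 28.8 μmol/L.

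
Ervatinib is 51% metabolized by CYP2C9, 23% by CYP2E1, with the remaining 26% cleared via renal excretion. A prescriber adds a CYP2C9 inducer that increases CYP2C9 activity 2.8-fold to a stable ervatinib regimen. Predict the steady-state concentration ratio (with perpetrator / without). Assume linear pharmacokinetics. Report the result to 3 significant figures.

The CYP2C9 pathway (51% of clearance) is boosted to 2.8× activity: 0.51 × 2.8 = 1.428.
CYP2E1 (23%) and the residual 26% are unaffected.
Relative clearance = 1.428 + 0.23 + 0.26 = 1.918.
Since steady-state concentration ∝ 1/CL, the ratio is 1 / 1.918 = 0.521.

0.521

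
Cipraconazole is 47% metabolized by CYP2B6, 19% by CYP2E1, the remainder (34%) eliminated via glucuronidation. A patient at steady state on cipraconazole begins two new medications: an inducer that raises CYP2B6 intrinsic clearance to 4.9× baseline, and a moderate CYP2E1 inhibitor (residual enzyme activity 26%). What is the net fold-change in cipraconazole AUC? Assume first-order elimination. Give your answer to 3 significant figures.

CYP2B6: 0.47 × 4.9 = 2.303
CYP2E1: 0.19 × 0.26 = 0.0494
Other: 0.34 (unchanged)
CL_new/CL_old = 2.303 + 0.0494 + 0.34 = 2.6924.
Net AUC ratio = 1 / 2.6924 = 0.371.

0.371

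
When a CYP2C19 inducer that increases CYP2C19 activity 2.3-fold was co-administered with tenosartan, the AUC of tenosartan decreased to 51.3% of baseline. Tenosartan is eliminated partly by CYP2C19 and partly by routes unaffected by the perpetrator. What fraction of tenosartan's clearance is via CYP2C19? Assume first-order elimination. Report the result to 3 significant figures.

CL'/CL = 1 / 0.513 = 1.949
2.3·fm + (1 − fm) = 1.949
fm = (1.949 − 1) / (2.3 − 1) = 0.730

0.730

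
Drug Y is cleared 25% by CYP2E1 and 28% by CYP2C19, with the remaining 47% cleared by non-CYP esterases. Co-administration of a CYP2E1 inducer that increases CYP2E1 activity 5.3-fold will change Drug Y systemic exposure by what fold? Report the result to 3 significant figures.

0.482

CYP2E1: 0.25 × 5.3 = 1.325
CYP2C19: 0.28 (unchanged)
Other: 0.47 (unchanged)
Relative clearance = 1.325 + 0.28 + 0.47 = 2.075.
Systemic exposure ratio = CL_old/CL_new = 1 / 2.075 = 0.482.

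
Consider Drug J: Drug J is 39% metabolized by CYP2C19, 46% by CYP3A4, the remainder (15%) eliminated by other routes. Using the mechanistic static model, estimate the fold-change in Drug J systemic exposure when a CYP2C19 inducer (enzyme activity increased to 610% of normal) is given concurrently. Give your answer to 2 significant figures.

0.33

The CYP2C19 pathway (39% of clearance) increases to 6.1× activity: 0.39 × 6.1 = 2.379.
CYP3A4 (46%) and the residual 15% are unaffected.
CL_new/CL_old = 2.379 + 0.46 + 0.15 = 2.989.
Since systemic exposure ∝ 1/CL, the ratio is 1 / 2.989 = 0.33.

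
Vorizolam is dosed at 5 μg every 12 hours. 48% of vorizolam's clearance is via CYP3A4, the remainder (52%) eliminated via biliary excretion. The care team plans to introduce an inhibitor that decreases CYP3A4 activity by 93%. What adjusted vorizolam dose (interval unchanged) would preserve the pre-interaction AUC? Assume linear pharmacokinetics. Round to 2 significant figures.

2.8 μg

The CYP3A4 pathway (48% of clearance) drops to 0.07× activity: 0.48 × 0.07 = 0.0336.
Non-CYP routes (52%) are unchanged.
Relative clearance = 0.0336 + 0.52 = 0.5536.
Exposure is unchanged when dose changes in proportion to clearance. New dose = 5 μg × 0.5536 = 2.8 μg.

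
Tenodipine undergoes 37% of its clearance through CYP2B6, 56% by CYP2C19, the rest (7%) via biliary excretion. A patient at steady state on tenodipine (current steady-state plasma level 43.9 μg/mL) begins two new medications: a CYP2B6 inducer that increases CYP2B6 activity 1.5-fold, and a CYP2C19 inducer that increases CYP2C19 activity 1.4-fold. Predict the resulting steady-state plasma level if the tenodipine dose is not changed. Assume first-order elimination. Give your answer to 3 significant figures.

31.2 μg/mL

The CYP2B6 pathway (37% of clearance) is boosted to 1.5× activity: 0.37 × 1.5 = 0.555.
The CYP2C19 pathway (56% of clearance) rises to 1.4× activity: 0.56 × 1.4 = 0.784.
The remaining 7% of clearance is unaffected.
New clearance relative to baseline: 0.555 + 0.784 + 0.07 = 1.409.
Dividing the baseline by the relative clearance: 43.9 / 1.409 = 31.2 μg/mL.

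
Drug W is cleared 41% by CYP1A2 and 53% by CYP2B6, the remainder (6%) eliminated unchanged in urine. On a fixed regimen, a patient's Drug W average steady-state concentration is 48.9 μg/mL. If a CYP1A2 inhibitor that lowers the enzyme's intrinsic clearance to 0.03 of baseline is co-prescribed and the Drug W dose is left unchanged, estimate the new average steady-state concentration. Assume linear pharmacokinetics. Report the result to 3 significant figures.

The CYP1A2 pathway (41% of clearance) drops to 0.03× activity: 0.41 × 0.03 = 0.0123.
CYP2B6 (53%) and the residual 6% are unaffected.
Relative clearance = 0.0123 + 0.53 + 0.06 = 0.6023.
With dosing unchanged, average steady-state concentration scales as 1/CL: 48.9 / 0.6023 = 81.2 μg/mL.

81.2 μg/mL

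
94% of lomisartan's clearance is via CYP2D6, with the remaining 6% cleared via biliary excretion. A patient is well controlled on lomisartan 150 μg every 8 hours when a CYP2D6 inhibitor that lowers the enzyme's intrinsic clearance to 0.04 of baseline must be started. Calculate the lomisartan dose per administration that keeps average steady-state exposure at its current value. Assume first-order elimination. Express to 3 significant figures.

14.6 μg

The CYP2D6 pathway (94% of clearance) is reduced to 0.04× activity: 0.94 × 0.04 = 0.0376.
Non-CYP routes (6%) are unchanged.
Relative clearance = 0.0376 + 0.06 = 0.0976.
To maintain the same steady-state level, dose must scale with clearance: new dose = 150 × 0.0976 = 14.6 μg.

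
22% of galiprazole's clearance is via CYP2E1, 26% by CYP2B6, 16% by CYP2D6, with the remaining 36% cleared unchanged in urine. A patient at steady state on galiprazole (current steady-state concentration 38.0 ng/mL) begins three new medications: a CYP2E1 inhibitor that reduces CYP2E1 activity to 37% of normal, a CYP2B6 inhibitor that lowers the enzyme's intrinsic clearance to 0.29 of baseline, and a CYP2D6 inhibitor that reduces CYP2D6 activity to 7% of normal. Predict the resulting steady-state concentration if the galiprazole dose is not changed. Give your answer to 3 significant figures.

72.0 ng/mL

CYP2E1: 0.22 × 0.37 = 0.0814
CYP2B6: 0.26 × 0.29 = 0.0754
CYP2D6: 0.16 × 0.07 = 0.0112
Other: 0.36 (unchanged)
New clearance relative to baseline: 0.0814 + 0.0754 + 0.0112 + 0.36 = 0.528.
New steady-state concentration = 38.0 / 0.528 = 72.0 ng/mL (concentration scales inversely with clearance).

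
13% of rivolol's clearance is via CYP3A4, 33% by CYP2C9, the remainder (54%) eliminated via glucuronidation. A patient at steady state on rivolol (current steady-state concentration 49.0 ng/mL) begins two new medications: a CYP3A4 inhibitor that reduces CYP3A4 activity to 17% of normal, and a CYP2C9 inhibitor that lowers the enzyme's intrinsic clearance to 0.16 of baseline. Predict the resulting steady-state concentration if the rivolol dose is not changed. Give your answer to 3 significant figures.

The CYP3A4 pathway (13% of clearance) is reduced to 0.17× activity: 0.13 × 0.17 = 0.0221.
The CYP2C9 pathway (33% of clearance) is reduced to 0.16× activity: 0.33 × 0.16 = 0.0528.
The remaining 54% of clearance is unaffected.
Relative clearance = 0.0221 + 0.0528 + 0.54 = 0.6149.
Steady-state concentration ∝ 1/CL: new value = 49.0 / 0.6149 = 79.7 ng/mL.

79.7 ng/mL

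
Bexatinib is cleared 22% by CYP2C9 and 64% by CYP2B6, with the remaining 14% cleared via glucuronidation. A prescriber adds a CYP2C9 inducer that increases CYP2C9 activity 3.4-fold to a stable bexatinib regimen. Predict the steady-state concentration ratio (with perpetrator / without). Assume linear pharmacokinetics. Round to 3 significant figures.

0.654

The CYP2C9 pathway (22% of clearance) rises to 3.4× activity: 0.22 × 3.4 = 0.748.
CYP2B6 (64%) and the residual 14% are unaffected.
New clearance relative to baseline: 0.748 + 0.64 + 0.14 = 1.528.
Since steady-state concentration ∝ 1/CL, the ratio is 1 / 1.528 = 0.654.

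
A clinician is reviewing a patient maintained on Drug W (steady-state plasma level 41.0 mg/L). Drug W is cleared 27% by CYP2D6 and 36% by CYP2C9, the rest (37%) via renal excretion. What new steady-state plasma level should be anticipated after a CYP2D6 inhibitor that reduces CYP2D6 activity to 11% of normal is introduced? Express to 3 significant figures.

The CYP2D6 pathway (27% of clearance) is reduced to 0.11× activity: 0.27 × 0.11 = 0.0297.
CYP2C9 (36%) and the residual 37% are unaffected.
CL_new/CL_old = 0.0297 + 0.36 + 0.37 = 0.7597.
Steady-state plasma level ∝ 1/CL, so new value = 41.0 / 0.7597 = 54.0 mg/L.

54.0 mg/L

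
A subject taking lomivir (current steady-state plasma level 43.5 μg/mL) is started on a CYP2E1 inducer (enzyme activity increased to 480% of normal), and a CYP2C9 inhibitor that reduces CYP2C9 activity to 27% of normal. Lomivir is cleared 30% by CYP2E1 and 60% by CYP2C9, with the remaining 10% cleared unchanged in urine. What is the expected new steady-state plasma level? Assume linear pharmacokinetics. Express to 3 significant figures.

25.6 μg/mL

The CYP2E1 pathway (30% of clearance) rises to 4.8× activity: 0.3 × 4.8 = 1.44.
The CYP2C9 pathway (60% of clearance) falls to 0.27× activity: 0.6 × 0.27 = 0.162.
Non-CYP routes (10%) are unchanged.
Relative clearance = 1.44 + 0.162 + 0.1 = 1.702.
Steady-state plasma level ∝ 1/CL: new value = 43.5 / 1.702 = 25.6 μg/mL.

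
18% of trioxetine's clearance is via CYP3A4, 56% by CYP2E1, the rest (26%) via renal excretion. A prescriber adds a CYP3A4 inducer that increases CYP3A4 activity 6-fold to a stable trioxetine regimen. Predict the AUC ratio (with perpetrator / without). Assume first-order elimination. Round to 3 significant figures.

0.526

The CYP3A4 pathway (18% of clearance) is boosted to 6× activity: 0.18 × 6 = 1.08.
CYP2E1 (56%) and the residual 26% are unaffected.
Relative clearance = 1.08 + 0.56 + 0.26 = 1.9.
Since AUC ∝ 1/CL, the ratio is 1 / 1.9 = 0.526.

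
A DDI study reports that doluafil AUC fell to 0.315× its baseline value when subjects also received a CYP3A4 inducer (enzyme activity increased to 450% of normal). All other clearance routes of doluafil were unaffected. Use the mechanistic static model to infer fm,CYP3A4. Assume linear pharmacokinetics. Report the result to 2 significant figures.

CL'/CL = 1 / 0.315 = 3.175
4.5·fm + (1 − fm) = 3.175
fm = (3.175 − 1) / (4.5 − 1) = 0.62

0.62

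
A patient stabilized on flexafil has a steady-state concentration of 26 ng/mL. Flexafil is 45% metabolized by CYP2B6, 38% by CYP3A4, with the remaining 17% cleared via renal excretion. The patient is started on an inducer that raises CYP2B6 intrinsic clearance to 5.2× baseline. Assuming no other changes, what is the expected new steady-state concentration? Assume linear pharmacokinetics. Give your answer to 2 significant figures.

The CYP2B6 pathway (45% of clearance) is boosted to 5.2× activity: 0.45 × 5.2 = 2.34.
CYP3A4 (38%) and the residual 17% are unaffected.
Relative clearance = 2.34 + 0.38 + 0.17 = 2.89.
With dosing unchanged, steady-state concentration scales as 1/CL: 26 / 2.89 = 9.0 ng/mL.

9.0 ng/mL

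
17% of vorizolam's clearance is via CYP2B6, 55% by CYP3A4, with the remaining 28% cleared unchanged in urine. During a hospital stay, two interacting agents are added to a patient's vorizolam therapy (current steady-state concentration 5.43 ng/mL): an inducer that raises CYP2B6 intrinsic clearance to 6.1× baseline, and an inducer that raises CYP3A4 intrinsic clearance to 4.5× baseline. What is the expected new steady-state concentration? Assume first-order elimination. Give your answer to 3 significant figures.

CYP2B6: 0.17 × 6.1 = 1.037
CYP3A4: 0.55 × 4.5 = 2.475
Other: 0.28 (unchanged)
New clearance relative to baseline: 1.037 + 2.475 + 0.28 = 3.792.
Steady-state concentration ∝ 1/CL: new value = 5.43 / 3.792 = 1.43 ng/mL.

1.43 ng/mL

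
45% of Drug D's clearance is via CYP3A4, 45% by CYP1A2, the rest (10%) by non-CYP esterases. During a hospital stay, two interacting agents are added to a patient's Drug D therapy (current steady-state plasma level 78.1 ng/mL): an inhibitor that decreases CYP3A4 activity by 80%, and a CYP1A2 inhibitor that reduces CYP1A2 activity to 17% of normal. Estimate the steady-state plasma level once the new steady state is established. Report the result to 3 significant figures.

CYP3A4: 0.45 × 0.2 = 0.09
CYP1A2: 0.45 × 0.17 = 0.0765
Other: 0.1 (unchanged)
CL_new/CL_old = 0.09 + 0.0765 + 0.1 = 0.2665.
New steady-state plasma level = 78.1 / 0.2665 = 293 ng/mL (concentration scales inversely with clearance).

293 ng/mL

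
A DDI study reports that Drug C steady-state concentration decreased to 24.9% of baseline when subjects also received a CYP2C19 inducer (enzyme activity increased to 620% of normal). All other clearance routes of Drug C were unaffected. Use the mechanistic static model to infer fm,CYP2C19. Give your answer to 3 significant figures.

0.580

CL'/CL = 1 / 0.249 = 4.016
6.2·fm + (1 − fm) = 4.016
fm = (4.016 − 1) / (6.2 − 1) = 0.580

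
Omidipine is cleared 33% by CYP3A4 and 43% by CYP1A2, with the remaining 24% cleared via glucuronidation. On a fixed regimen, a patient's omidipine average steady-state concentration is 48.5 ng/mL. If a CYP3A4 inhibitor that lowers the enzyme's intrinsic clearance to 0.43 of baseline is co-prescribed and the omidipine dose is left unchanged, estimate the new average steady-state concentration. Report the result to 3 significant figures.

59.7 ng/mL

CYP3A4: 0.33 × 0.43 = 0.1419
CYP1A2: 0.43 (unchanged)
Other: 0.24 (unchanged)
New clearance relative to baseline: 0.1419 + 0.43 + 0.24 = 0.8119.
New average steady-state concentration = baseline ÷ relative clearance = 48.5 / 0.8119 = 59.7 ng/mL.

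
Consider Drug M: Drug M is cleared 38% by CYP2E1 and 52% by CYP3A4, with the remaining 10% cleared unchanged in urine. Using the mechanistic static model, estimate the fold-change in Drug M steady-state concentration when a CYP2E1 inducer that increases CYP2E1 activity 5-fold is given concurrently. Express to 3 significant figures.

CYP2E1: 0.38 × 5 = 1.9
CYP3A4: 0.52 (unchanged)
Other: 0.1 (unchanged)
CL_new/CL_old = 1.9 + 0.52 + 0.1 = 2.52.
Steady-state concentration ratio = CL_old/CL_new = 1 / 2.52 = 0.397.

0.397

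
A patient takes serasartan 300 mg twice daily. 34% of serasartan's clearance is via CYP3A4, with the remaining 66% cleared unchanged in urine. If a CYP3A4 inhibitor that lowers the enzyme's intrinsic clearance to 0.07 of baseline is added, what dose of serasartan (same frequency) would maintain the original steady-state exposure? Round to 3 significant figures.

The CYP3A4 pathway (34% of clearance) is reduced to 0.07× activity: 0.34 × 0.07 = 0.0238.
The remaining 66% of clearance is unaffected.
New clearance relative to baseline: 0.0238 + 0.66 = 0.6838.
Exposure is unchanged when dose changes in proportion to clearance. New dose = 300 mg × 0.6838 = 205 mg.

205 mg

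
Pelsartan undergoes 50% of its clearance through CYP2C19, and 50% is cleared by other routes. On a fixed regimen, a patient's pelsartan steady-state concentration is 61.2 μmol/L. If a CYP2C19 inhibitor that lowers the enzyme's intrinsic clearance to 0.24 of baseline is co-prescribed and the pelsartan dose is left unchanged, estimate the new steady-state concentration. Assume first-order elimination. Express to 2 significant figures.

CYP2C19: 0.5 × 0.24 = 0.12
Other: 0.5 (unchanged)
Relative clearance = 0.12 + 0.5 = 0.62.
New steady-state concentration = baseline ÷ relative clearance = 61.2 / 0.62 = 99 μmol/L.

99 μmol/L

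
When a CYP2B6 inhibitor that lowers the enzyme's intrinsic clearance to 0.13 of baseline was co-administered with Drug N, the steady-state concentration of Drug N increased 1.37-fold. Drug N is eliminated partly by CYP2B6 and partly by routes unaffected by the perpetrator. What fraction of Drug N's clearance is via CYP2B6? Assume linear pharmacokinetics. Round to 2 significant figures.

0.31

Write x for the fraction cleared via CYP2B6. The observed steady-state concentration change means clearance fell to 1/1.37 = 0.7299 of baseline.
Setting x·0.13 + (1 − x) = 0.7299 and solving: x = (0.7299 − 1)/(0.13 − 1) = 0.31.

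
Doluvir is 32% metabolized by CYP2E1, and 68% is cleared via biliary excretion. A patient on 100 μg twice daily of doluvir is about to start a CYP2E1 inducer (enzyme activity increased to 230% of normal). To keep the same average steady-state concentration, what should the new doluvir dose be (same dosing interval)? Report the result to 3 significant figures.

142 μg

The CYP2E1 pathway (32% of clearance) increases to 2.3× activity: 0.32 × 2.3 = 0.736.
The remaining 68% of clearance is unaffected.
New clearance relative to baseline: 0.736 + 0.68 = 1.416.
Exposure is unchanged when dose changes in proportion to clearance. New dose = 100 μg × 1.416 = 142 μg.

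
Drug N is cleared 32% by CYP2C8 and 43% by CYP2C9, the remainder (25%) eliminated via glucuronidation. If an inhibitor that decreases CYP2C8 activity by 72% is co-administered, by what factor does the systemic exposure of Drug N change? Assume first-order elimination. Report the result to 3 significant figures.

1.30

CYP2C8: 0.32 × 0.28 = 0.0896
CYP2C9: 0.43 (unchanged)
Other: 0.25 (unchanged)
CL_new/CL_old = 0.0896 + 0.43 + 0.25 = 0.7696.
Systemic exposure ratio = CL_old/CL_new = 1 / 0.7696 = 1.30.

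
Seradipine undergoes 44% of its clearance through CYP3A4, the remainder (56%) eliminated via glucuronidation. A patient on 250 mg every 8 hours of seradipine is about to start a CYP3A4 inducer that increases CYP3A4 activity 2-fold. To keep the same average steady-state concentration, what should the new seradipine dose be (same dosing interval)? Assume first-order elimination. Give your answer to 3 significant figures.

The CYP3A4 pathway (44% of clearance) increases to 2× activity: 0.44 × 2 = 0.88.
The remaining 56% of clearance is unaffected.
Relative clearance = 0.88 + 0.56 = 1.44.
Css,avg = (dose rate)/CL, so holding Css fixed requires dose ∝ CL: 250 × 1.44 = 360 mg.

360 mg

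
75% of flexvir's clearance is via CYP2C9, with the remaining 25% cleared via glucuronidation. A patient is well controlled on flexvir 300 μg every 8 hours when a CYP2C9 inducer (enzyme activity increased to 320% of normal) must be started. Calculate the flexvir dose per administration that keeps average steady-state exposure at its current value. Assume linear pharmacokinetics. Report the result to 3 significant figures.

795 μg

CYP2C9: 0.75 × 3.2 = 2.4
Other: 0.25 (unchanged)
New clearance relative to baseline: 2.4 + 0.25 = 2.65.
To maintain the same steady-state level, dose must scale with clearance: new dose = 300 × 2.65 = 795 μg.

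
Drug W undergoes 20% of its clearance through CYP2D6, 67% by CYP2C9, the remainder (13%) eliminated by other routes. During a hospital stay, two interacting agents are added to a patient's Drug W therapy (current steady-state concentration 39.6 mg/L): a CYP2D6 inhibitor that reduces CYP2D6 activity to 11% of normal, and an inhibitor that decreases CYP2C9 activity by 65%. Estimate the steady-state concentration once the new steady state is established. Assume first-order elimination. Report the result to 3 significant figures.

CYP2D6: 0.2 × 0.11 = 0.022
CYP2C9: 0.67 × 0.35 = 0.2345
Other: 0.13 (unchanged)
New clearance relative to baseline: 0.022 + 0.2345 + 0.13 = 0.3865.
Steady-state concentration ∝ 1/CL: new value = 39.6 / 0.3865 = 102 mg/L.

102 mg/L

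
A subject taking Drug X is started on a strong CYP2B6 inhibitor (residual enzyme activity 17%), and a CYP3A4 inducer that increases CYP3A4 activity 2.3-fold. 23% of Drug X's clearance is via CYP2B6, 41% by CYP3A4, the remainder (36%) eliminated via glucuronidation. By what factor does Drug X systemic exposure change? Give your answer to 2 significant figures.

The CYP2B6 pathway (23% of clearance) falls to 0.17× activity: 0.23 × 0.17 = 0.0391.
The CYP3A4 pathway (41% of clearance) increases to 2.3× activity: 0.41 × 2.3 = 0.943.
Non-CYP routes (36%) are unchanged.
Relative clearance = 0.0391 + 0.943 + 0.36 = 1.3421.
Systemic exposure ∝ 1/CL: fold-change = 1 / 1.3421 = 0.75.

0.75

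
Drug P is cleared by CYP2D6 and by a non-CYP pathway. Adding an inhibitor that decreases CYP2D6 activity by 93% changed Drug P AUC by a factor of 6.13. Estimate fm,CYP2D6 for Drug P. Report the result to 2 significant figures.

0.90

CL'/CL = 1 / 6.13 = 0.1631
0.07·fm + (1 − fm) = 0.1631
fm = (0.1631 − 1) / (0.07 − 1) = 0.90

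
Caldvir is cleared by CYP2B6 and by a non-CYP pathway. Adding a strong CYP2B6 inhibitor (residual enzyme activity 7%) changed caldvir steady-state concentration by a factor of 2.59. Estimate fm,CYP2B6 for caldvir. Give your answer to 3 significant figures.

0.660

CL'/CL = 1 / 2.59 = 0.3861
0.07·fm + (1 − fm) = 0.3861
fm = (0.3861 − 1) / (0.07 − 1) = 0.660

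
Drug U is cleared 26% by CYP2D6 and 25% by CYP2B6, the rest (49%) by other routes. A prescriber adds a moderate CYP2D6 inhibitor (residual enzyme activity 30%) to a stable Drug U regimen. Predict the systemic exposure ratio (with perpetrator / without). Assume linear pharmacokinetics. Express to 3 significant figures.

1.22

CYP2D6: 0.26 × 0.3 = 0.078
CYP2B6: 0.25 (unchanged)
Other: 0.49 (unchanged)
Relative clearance = 0.078 + 0.25 + 0.49 = 0.818.
Since systemic exposure ∝ 1/CL, the ratio is 1 / 0.818 = 1.22.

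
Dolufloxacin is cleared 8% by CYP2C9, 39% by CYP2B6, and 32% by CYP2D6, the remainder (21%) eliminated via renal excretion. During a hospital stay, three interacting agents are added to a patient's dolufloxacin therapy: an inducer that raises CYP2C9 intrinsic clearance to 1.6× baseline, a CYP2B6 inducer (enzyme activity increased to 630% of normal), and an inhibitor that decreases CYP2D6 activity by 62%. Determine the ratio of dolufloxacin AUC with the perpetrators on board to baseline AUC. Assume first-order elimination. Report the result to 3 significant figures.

The CYP2C9 pathway (8% of clearance) increases to 1.6× activity: 0.08 × 1.6 = 0.128.
The CYP2B6 pathway (39% of clearance) increases to 6.3× activity: 0.39 × 6.3 = 2.457.
The CYP2D6 pathway (32% of clearance) falls to 0.38× activity: 0.32 × 0.38 = 0.1216.
Non-CYP routes (21%) are unchanged.
Relative clearance = 0.128 + 2.457 + 0.1216 + 0.21 = 2.9166.
Because AUC varies inversely with clearance, the combined effect is 1 / 2.9166 = 0.343.

0.343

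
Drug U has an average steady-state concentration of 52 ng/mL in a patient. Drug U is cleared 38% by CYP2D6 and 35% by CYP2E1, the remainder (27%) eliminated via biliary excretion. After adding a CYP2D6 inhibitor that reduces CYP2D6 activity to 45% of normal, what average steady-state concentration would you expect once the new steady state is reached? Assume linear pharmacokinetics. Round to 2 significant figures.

CYP2D6: 0.38 × 0.45 = 0.171
CYP2E1: 0.35 (unchanged)
Other: 0.27 (unchanged)
CL_new/CL_old = 0.171 + 0.35 + 0.27 = 0.791.
New average steady-state concentration = baseline ÷ relative clearance = 52 / 0.791 = 66 ng/mL.

66 ng/mL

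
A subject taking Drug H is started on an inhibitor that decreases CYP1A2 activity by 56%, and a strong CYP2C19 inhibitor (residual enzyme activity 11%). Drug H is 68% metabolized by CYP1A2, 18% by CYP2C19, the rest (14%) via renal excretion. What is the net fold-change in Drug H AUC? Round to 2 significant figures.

The CYP1A2 pathway (68% of clearance) drops to 0.44× activity: 0.68 × 0.44 = 0.2992.
The CYP2C19 pathway (18% of clearance) is reduced to 0.11× activity: 0.18 × 0.11 = 0.0198.
The remaining 14% of clearance is unaffected.
New clearance relative to baseline: 0.2992 + 0.0198 + 0.14 = 0.459.
AUC ∝ 1/CL: fold-change = 1 / 0.459 = 2.2.

2.2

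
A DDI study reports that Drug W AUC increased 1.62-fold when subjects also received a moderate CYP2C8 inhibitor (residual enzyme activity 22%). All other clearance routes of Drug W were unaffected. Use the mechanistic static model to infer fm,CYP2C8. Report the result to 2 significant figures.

CL'/CL = 1 / 1.62 = 0.6173
0.22·fm + (1 − fm) = 0.6173
fm = (0.6173 − 1) / (0.22 − 1) = 0.49

0.49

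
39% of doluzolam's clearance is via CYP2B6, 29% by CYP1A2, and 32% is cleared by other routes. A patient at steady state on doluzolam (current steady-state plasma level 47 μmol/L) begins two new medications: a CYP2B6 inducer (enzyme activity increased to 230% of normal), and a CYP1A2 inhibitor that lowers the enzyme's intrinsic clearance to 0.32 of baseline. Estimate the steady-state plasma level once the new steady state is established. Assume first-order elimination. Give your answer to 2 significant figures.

36 μmol/L

The CYP2B6 pathway (39% of clearance) increases to 2.3× activity: 0.39 × 2.3 = 0.897.
The CYP1A2 pathway (29% of clearance) falls to 0.32× activity: 0.29 × 0.32 = 0.0928.
The remaining 32% of clearance is unaffected.
New clearance relative to baseline: 0.897 + 0.0928 + 0.32 = 1.3098.
Steady-state plasma level ∝ 1/CL: new value = 47 / 1.3098 = 36 μmol/L.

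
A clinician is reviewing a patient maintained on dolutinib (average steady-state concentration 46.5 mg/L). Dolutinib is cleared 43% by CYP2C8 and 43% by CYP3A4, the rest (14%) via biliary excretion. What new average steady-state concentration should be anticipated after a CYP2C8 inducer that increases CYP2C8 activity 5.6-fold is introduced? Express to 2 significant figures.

16 mg/L

The CYP2C8 pathway (43% of clearance) increases to 5.6× activity: 0.43 × 5.6 = 2.408.
CYP3A4 (43%) and the residual 14% are unaffected.
New clearance relative to baseline: 2.408 + 0.43 + 0.14 = 2.978.
With dosing unchanged, average steady-state concentration scales as 1/CL: 46.5 / 2.978 = 16 mg/L.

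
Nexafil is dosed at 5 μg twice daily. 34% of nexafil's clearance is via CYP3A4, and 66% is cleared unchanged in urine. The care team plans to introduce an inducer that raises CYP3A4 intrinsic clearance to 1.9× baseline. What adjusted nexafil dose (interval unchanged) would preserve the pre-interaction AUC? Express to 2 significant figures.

CYP3A4: 0.34 × 1.9 = 0.646
Other: 0.66 (unchanged)
CL_new/CL_old = 0.646 + 0.66 = 1.306.
Css,avg = (dose rate)/CL, so holding Css fixed requires dose ∝ CL: 5 × 1.306 = 6.5 μg.

6.5 μg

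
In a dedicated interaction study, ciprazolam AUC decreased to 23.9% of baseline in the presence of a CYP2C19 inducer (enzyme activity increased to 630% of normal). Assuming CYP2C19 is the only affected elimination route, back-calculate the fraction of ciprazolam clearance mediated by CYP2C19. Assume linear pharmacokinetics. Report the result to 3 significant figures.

0.601

CL'/CL = 1 / 0.239 = 4.184
6.3·fm + (1 − fm) = 4.184
fm = (4.184 − 1) / (6.3 − 1) = 0.601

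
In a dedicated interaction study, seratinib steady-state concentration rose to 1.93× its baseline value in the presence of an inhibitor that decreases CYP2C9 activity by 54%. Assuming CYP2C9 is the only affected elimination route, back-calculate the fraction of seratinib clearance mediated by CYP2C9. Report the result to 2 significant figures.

Call the CYP2C9 fraction fm. After the interaction, CL_new/CL_old = fm × 0.46 + (1 − fm).
Steady-state concentration ratio = 1 / (new CL fraction), so new CL fraction = 1 / 1.93 = 0.5181.
fm × 0.46 + 1 − fm = 0.5181  ⇒  fm × (0.46 − 1) = −0.4819  ⇒  fm = 0.89.

0.89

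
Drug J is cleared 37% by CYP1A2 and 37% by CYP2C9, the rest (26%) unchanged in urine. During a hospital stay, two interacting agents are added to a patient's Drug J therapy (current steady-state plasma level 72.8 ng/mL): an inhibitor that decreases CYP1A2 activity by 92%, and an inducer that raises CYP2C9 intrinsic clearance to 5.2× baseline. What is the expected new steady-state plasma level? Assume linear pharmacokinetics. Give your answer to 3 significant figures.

32.9 ng/mL

The CYP1A2 pathway (37% of clearance) drops to 0.08× activity: 0.37 × 0.08 = 0.0296.
The CYP2C9 pathway (37% of clearance) is boosted to 5.2× activity: 0.37 × 5.2 = 1.924.
Non-CYP routes (26%) are unchanged.
CL_new/CL_old = 0.0296 + 1.924 + 0.26 = 2.2136.
New steady-state plasma level = 72.8 / 2.2136 = 32.9 ng/mL (concentration scales inversely with clearance).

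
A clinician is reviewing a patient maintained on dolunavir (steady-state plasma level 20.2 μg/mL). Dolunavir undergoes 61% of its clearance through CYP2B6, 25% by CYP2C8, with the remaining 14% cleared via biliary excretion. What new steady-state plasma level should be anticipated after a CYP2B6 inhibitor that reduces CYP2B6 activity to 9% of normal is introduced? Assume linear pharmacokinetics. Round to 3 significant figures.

45.4 μg/mL

CYP2B6: 0.61 × 0.09 = 0.0549
CYP2C8: 0.25 (unchanged)
Other: 0.14 (unchanged)
New clearance relative to baseline: 0.0549 + 0.25 + 0.14 = 0.4449.
With dosing unchanged, steady-state plasma level scales as 1/CL: 20.2 / 0.4449 = 45.4 μg/mL.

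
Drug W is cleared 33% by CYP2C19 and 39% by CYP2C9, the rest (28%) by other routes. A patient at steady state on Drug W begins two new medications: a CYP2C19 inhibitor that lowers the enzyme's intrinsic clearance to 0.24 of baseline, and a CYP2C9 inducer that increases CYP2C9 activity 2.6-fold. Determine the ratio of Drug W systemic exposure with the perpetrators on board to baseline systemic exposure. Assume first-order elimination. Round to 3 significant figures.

0.728

CYP2C19: 0.33 × 0.24 = 0.0792
CYP2C9: 0.39 × 2.6 = 1.014
Other: 0.28 (unchanged)
New clearance relative to baseline: 0.0792 + 1.014 + 0.28 = 1.3732.
Net systemic exposure ratio = 1 / 1.3732 = 0.728.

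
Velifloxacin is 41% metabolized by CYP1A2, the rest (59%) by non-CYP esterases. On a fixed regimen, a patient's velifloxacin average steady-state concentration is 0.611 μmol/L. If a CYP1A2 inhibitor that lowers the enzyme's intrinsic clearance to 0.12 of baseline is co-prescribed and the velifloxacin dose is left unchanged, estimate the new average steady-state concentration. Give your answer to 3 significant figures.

0.956 μmol/L

The CYP1A2 pathway (41% of clearance) drops to 0.12× activity: 0.41 × 0.12 = 0.0492.
The remaining 59% of clearance is unaffected.
CL_new/CL_old = 0.0492 + 0.59 = 0.6392.
Average steady-state concentration ∝ 1/CL, so new value = 0.611 / 0.6392 = 0.956 μmol/L.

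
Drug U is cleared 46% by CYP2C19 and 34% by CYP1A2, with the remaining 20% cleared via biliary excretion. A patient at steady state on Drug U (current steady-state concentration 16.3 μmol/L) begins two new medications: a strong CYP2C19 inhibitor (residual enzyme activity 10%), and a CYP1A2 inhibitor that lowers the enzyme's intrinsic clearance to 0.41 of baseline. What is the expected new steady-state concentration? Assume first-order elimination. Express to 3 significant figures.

The CYP2C19 pathway (46% of clearance) is reduced to 0.1× activity: 0.46 × 0.1 = 0.046.
The CYP1A2 pathway (34% of clearance) drops to 0.41× activity: 0.34 × 0.41 = 0.1394.
Non-CYP routes (20%) are unchanged.
New clearance relative to baseline: 0.046 + 0.1394 + 0.2 = 0.3854.
Dividing the baseline by the relative clearance: 16.3 / 0.3854 = 42.3 μmol/L.

42.3 μmol/L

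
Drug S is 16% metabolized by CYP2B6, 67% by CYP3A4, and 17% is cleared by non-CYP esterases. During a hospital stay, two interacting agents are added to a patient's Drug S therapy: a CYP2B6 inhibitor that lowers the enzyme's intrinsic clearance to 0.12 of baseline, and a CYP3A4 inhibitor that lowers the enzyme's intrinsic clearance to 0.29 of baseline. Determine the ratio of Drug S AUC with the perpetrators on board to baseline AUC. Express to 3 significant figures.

2.61

The CYP2B6 pathway (16% of clearance) is reduced to 0.12× activity: 0.16 × 0.12 = 0.0192.
The CYP3A4 pathway (67% of clearance) is reduced to 0.29× activity: 0.67 × 0.29 = 0.1943.
The remaining 17% of clearance is unaffected.
New clearance relative to baseline: 0.0192 + 0.1943 + 0.17 = 0.3835.
AUC ∝ 1/CL: fold-change = 1 / 0.3835 = 2.61.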